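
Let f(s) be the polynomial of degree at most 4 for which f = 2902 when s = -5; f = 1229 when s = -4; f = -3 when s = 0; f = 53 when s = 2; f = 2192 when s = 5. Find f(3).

Evaluate each Lagrange basis at s = 3:
L_0(3) = (7)·(3)·(1)·(-2)/[(-1)·(-5)·(-7)·(-10)] = -3/25
L_1(3) = (8)·(3)·(1)·(-2)/[(1)·(-4)·(-6)·(-9)] = 2/9
L_2(3) = (8)·(7)·(1)·(-2)/[(5)·(4)·(-2)·(-5)] = -14/25
L_3(3) = (8)·(7)·(3)·(-2)/[(7)·(6)·(2)·(-3)] = 4/3
L_4(3) = (8)·(7)·(3)·(1)/[(10)·(9)·(5)·(3)] = 28/225
Sum: 2902·(-3/25) + 1229·(2/9) + (-3)·(-14/25) + 53·(4/3) + 2192·(28/225) = 270

270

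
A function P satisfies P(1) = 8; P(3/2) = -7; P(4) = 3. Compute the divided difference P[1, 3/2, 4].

P[1,3/2] = (-7 - 8) / (3/2 - 1) = -30
P[3/2,4] = (3 - (-7)) / (4 - 3/2) = 4
P[1,3/2,4] = (4 - (-30)) / (4 - 1) = 34/3

34/3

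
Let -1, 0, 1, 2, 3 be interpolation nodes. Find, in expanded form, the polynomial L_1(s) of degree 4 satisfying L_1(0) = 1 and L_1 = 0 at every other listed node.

L_1(s) = -(1/6)s^4 + (5/6)s^3 - (5/6)s^2 - (5/6)s + 1

L_1(s) = (s + 1)(s - 1)(s - 2)(s - 3) / [(1)·(-1)·(-2)·(-3)]
       = (s^4 - 5s^3 + 5s^2 + 5s - 6) / (-6)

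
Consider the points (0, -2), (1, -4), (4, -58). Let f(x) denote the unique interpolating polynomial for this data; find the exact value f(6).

L_0(6) = (5)·(2)/[(-1)·(-4)] = 5/2
L_1(6) = (6)·(2)/[(1)·(-3)] = -4
L_2(6) = (6)·(5)/[(4)·(3)] = 5/2
Sum: (-2)·(5/2) + (-4)·(-4) + (-58)·(5/2) = -134

-134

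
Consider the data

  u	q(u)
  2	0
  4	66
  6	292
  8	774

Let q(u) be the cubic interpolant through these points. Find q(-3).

L_0(-3) = (-7)·(-9)·(-11)/[(-2)·(-4)·(-6)] = 231/16
L_1(-3) = (-5)·(-9)·(-11)/[(2)·(-2)·(-4)] = -495/16
L_2(-3) = (-5)·(-7)·(-11)/[(4)·(2)·(-2)] = 385/16
L_3(-3) = (-5)·(-7)·(-9)/[(6)·(4)·(2)] = -105/16
Sum: 0 + 66·(-495/16) + 292·(385/16) + 774·(-105/16) = -95

-95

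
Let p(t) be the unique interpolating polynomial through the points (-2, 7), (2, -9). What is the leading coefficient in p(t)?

The leading coefficient equals the top divided difference p[-2,2].
p[-2,2] = (-9 - 7) / (2 - (-2)) = -4

-4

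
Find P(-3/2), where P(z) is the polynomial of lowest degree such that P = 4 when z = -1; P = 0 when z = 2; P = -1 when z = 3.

Using Newton's divided-difference form:
P[-1,2] = (0 - 4) / (2 - (-1)) = -4/3
P[2,3] = (-1 - 0) / (3 - 2) = -1
P[-1,2,3] = (-1 - (-4/3)) / (3 - (-1)) = 1/12
P(-3/2) = 4 + (-4/3)·(-1/2) + (1/12)·(-1/2)·(-7/2) = 77/16

77/16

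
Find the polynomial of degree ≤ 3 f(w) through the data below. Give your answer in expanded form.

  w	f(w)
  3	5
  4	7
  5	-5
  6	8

Newton's divided differences:
f[3,4] = (7 - 5) / (4 - 3) = 2
f[4,5] = (-5 - 7) / (5 - 4) = -12
f[5,6] = (8 - (-5)) / (6 - 5) = 13
f[3,4,5] = (-12 - 2) / (5 - 3) = -7
f[4,5,6] = (13 - (-12)) / (6 - 4) = 25/2
f[3,4,5,6] = (25/2 - (-7)) / (6 - 3) = 13/2
f(w) = 5 + 2·(w - 3) + (-7)·(w - 3)(w - 4) + (13/2)·(w - 3)(w - 4)(w - 5)
Expanding: f(w) = (13/2)w^3 - 85w^2 + (713/2)w - 475

f(w) = (13/2)w^3 - 85w^2 + (713/2)w - 475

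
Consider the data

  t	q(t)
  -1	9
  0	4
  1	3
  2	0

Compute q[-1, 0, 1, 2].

q[-1,0] = (4 - 9) / (0 - (-1)) = -5
q[0,1] = (3 - 4) / (1 - 0) = -1
q[1,2] = (0 - 3) / (2 - 1) = -3
q[-1,0,1] = (-1 - (-5)) / (1 - (-1)) = 2
q[0,1,2] = (-3 - (-1)) / (2 - 0) = -1
q[-1,0,1,2] = (-1 - 2) / (2 - (-1)) = -1

-1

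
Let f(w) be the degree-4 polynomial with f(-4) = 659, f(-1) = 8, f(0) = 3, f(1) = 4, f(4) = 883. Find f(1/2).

L_0(1/2) = (3/2)·(1/2)·(-1/2)·(-7/2)/[(-3)·(-4)·(-5)·(-8)] = 7/2560
L_1(1/2) = (9/2)·(1/2)·(-1/2)·(-7/2)/[(3)·(-1)·(-2)·(-5)] = -21/160
L_2(1/2) = (9/2)·(3/2)·(-1/2)·(-7/2)/[(4)·(1)·(-1)·(-4)] = 189/256
L_3(1/2) = (9/2)·(3/2)·(1/2)·(-7/2)/[(5)·(2)·(1)·(-3)] = 63/160
L_4(1/2) = (9/2)·(3/2)·(1/2)·(-1/2)/[(8)·(5)·(4)·(3)] = -9/2560
Sum: 659·(7/2560) + 8·(-21/160) + 3·(189/256) + 4·(63/160) + 883·(-9/2560) = 23/16

23/16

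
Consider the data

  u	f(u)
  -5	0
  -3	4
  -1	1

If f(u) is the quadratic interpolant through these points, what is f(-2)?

Using Newton's divided-difference form:
f[-5,-3] = (4 - 0) / (-3 - (-5)) = 2
f[-3,-1] = (1 - 4) / (-1 - (-3)) = -3/2
f[-5,-3,-1] = (-3/2 - 2) / (-1 - (-5)) = -7/8
f(-2) = 0 + 2·(3) + (-7/8)·(3)·(1) = 27/8

27/8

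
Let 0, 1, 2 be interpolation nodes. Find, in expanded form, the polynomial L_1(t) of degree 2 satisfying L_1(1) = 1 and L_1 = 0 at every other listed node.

L_1(t) = t(t - 2) / [(1)·(-1)]
       = (t^2 - 2t) / (-1)

L_1(t) = -t^2 + 2t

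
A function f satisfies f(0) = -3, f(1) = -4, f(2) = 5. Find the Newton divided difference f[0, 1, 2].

5

f[0,1] = (-4 - (-3)) / (1 - 0) = -1
f[1,2] = (5 - (-4)) / (2 - 1) = 9
f[0,1,2] = (9 - (-1)) / (2 - 0) = 5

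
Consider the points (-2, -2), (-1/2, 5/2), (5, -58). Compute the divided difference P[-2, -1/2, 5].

P[-2,-1/2] = (5/2 - (-2)) / (-1/2 - (-2)) = 3
P[-1/2,5] = (-58 - 5/2) / (5 - (-1/2)) = -11
P[-2,-1/2,5] = (-11 - 3) / (5 - (-2)) = -2

-2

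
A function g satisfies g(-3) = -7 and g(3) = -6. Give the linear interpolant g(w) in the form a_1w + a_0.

g(w) = (1/6)w - 13/2

Build the Lagrange basis polynomials:
L_0(w) = (w - 3) / [-6] = -(1/6)w + 1/2
L_1(w) = (w + 3) / [6] = (1/6)w + 1/2
g(w) = (-7)·L_0 + (-6)·L_1
  (-7)·L_0(w) = (7/6)w - 7/2
  (-6)·L_1(w) = -w - 3
Adding term by term: (1/6)w - 13/2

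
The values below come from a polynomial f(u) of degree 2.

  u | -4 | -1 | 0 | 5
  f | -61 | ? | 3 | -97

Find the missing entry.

-1

The 3 known values determine f uniquely (degree ≤ 2).
Evaluate each Lagrange basis at u = -1:
L_0(-1) = (-1)·(-6)/[(-4)·(-9)] = 1/6
L_1(-1) = (3)·(-6)/[(4)·(-5)] = 9/10
L_2(-1) = (3)·(-1)/[(9)·(5)] = -1/15
Sum: (-61)·(1/6) + 3·(9/10) + (-97)·(-1/15) = -1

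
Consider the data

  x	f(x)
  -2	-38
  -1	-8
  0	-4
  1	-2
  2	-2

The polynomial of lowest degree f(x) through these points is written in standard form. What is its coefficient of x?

1

L_0(x) = (x + 1)x(x - 1)(x - 2) / [24] = (1/24)x^4 - (1/12)x^3 - (1/24)x^2 + (1/12)x
L_1(x) = (x + 2)x(x - 1)(x - 2) / [-6] = -(1/6)x^4 + (1/6)x^3 + (2/3)x^2 - (2/3)x
L_2(x) = (x + 2)(x + 1)(x - 1)(x - 2) / [4] = (1/4)x^4 - (5/4)x^2 + 1
L_3(x) = (x + 2)(x + 1)x(x - 2) / [-6] = -(1/6)x^4 - (1/6)x^3 + (2/3)x^2 + (2/3)x
L_4(x) = (x + 2)(x + 1)x(x - 1) / [24] = (1/24)x^4 + (1/12)x^3 - (1/24)x^2 - (1/12)x
f(x) = (-38)·L_0 + (-8)·L_1 + (-4)·L_2 + (-2)·L_3 + (-2)·L_4
Only the coefficient of x is needed; take it from each L_i and combine:
(-38)·(1/12) + (-8)·(-2/3) + (-4)·(0) + (-2)·(2/3) + (-2)·(-1/12) = 1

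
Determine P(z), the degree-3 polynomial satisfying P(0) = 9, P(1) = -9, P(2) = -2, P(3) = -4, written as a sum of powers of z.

P(z) = -(17/3)z^3 + (59/2)z^2 - (251/6)z + 9

Build the Lagrange basis polynomials:
L_0(z) = (z - 1)(z - 2)(z - 3) / [-6] = -(1/6)z^3 + z^2 - (11/6)z + 1
L_1(z) = z(z - 2)(z - 3) / [2] = (1/2)z^3 - (5/2)z^2 + 3z
L_2(z) = z(z - 1)(z - 3) / [-2] = -(1/2)z^3 + 2z^2 - (3/2)z
L_3(z) = z(z - 1)(z - 2) / [6] = (1/6)z^3 - (1/2)z^2 + (1/3)z
P(z) = 9·L_0 + (-9)·L_1 + (-2)·L_2 + (-4)·L_3
  9·L_0(z) = -(3/2)z^3 + 9z^2 - (33/2)z + 9
  (-9)·L_1(z) = -(9/2)z^3 + (45/2)z^2 - 27z
  (-2)·L_2(z) = z^3 - 4z^2 + 3z
  (-4)·L_3(z) = -(2/3)z^3 + 2z^2 - (4/3)z
Adding term by term: -(17/3)z^3 + (59/2)z^2 - (251/6)z + 9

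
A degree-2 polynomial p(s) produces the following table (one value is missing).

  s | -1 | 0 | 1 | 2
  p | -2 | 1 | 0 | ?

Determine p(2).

The 3 known values determine p uniquely (degree ≤ 2).
L_0(2) = (2)·(1)/[(-1)·(-2)] = 1
L_1(2) = (3)·(1)/[(1)·(-1)] = -3
L_2(2) = (3)·(2)/[(2)·(1)] = 3
Sum: (-2)·(1) + 1·(-3) + 0 = -5

-5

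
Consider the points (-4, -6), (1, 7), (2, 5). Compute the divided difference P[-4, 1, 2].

P[-4,1] = (7 - (-6)) / (1 - (-4)) = 13/5
P[1,2] = (5 - 7) / (2 - 1) = -2
P[-4,1,2] = (-2 - 13/5) / (2 - (-4)) = -23/30

-23/30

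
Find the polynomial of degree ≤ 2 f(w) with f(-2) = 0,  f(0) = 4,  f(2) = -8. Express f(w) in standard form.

f(w) = -2w^2 - 2w + 4

Newton's divided differences:
f[-2,0] = (4 - 0) / (0 - (-2)) = 2
f[0,2] = (-8 - 4) / (2 - 0) = -6
f[-2,0,2] = (-6 - 2) / (2 - (-2)) = -2
f(w) = 2·(w + 2) + (-2)·(w + 2)w
Expanding: f(w) = -2w^2 - 2w + 4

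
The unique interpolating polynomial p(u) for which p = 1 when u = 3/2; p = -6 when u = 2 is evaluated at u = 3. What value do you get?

Evaluate each Lagrange basis at u = 3:
L_0(3) = (1)/[(-1/2)] = -2
L_1(3) = (3/2)/[(1/2)] = 3
Sum: 1·(-2) + (-6)·(3) = -20

-20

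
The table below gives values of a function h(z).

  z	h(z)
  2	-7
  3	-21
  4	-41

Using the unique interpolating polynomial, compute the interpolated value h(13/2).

Evaluate each Lagrange basis at z = 13/2:
L_0(13/2) = (7/2)·(5/2)/[(-1)·(-2)] = 35/8
L_1(13/2) = (9/2)·(5/2)/[(1)·(-1)] = -45/4
L_2(13/2) = (9/2)·(7/2)/[(2)·(1)] = 63/8
Sum: (-7)·(35/8) + (-21)·(-45/4) + (-41)·(63/8) = -469/4

-469/4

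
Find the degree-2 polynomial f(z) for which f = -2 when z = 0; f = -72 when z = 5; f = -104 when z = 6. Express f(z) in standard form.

Newton's divided differences:
f[0,5] = (-72 - (-2)) / (5 - 0) = -14
f[5,6] = (-104 - (-72)) / (6 - 5) = -32
f[0,5,6] = (-32 - (-14)) / (6 - 0) = -3
f(z) = -2 + (-14)·z + (-3)·z(z - 5)
Expanding: f(z) = -3z^2 + z - 2

f(z) = -3z^2 + z - 2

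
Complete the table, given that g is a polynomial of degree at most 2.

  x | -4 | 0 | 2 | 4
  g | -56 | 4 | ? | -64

-14

The 3 known values determine g uniquely (degree ≤ 2).
L_0(2) = (2)·(-2)/[(-4)·(-8)] = -1/8
L_1(2) = (6)·(-2)/[(4)·(-4)] = 3/4
L_2(2) = (6)·(2)/[(8)·(4)] = 3/8
Sum: (-56)·(-1/8) + 4·(3/4) + (-64)·(3/8) = -14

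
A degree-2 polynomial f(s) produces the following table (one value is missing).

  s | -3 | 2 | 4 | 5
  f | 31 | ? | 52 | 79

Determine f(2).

The 3 known values determine f uniquely (degree ≤ 2).
Evaluate each Lagrange basis at s = 2:
L_0(2) = (-2)·(-3)/[(-7)·(-8)] = 3/28
L_1(2) = (5)·(-3)/[(7)·(-1)] = 15/7
L_2(2) = (5)·(-2)/[(8)·(1)] = -5/4
Sum: 31·(3/28) + 52·(15/7) + 79·(-5/4) = 16

16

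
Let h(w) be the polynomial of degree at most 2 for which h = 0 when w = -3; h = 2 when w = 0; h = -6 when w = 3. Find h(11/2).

Evaluate each Lagrange basis at w = 11/2:
L_0(11/2) = (11/2)·(5/2)/[(-3)·(-6)] = 55/72
L_1(11/2) = (17/2)·(5/2)/[(3)·(-3)] = -85/36
L_2(11/2) = (17/2)·(11/2)/[(6)·(3)] = 187/72
Sum: 0 + 2·(-85/36) + (-6)·(187/72) = -731/36

-731/36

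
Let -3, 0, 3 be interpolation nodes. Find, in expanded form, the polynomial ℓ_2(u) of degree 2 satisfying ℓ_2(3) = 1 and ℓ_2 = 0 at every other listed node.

ℓ_2(u) = (1/18)u^2 + (1/6)u

ℓ_2(u) = (u + 3)u / [(6)·(3)]
       = (u^2 + 3u) / (18)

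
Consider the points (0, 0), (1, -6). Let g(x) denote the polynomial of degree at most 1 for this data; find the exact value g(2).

-12

L_0(2) = (1)/[(-1)] = -1
L_1(2) = (2)/[(1)] = 2
Sum: 0 + (-6)·(2) = -12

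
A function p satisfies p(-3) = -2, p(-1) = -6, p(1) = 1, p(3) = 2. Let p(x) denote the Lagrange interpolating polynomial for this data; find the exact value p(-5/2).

-635/128

Evaluate each Lagrange basis at x = -5/2:
L_0(-5/2) = (-3/2)·(-7/2)·(-11/2)/[(-2)·(-4)·(-6)] = 77/128
L_1(-5/2) = (1/2)·(-7/2)·(-11/2)/[(2)·(-2)·(-4)] = 77/128
L_2(-5/2) = (1/2)·(-3/2)·(-11/2)/[(4)·(2)·(-2)] = -33/128
L_3(-5/2) = (1/2)·(-3/2)·(-7/2)/[(6)·(4)·(2)] = 7/128
Sum: (-2)·(77/128) + (-6)·(77/128) + 1·(-33/128) + 2·(7/128) = -635/128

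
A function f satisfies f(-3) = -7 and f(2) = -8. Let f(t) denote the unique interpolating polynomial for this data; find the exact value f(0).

-38/5

L_0(0) = (-2)/[(-5)] = 2/5
L_1(0) = (3)/[(5)] = 3/5
Sum: (-7)·(2/5) + (-8)·(3/5) = -38/5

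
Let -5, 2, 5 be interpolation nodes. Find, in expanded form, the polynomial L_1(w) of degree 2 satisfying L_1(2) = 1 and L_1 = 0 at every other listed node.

L_1(w) = -(1/21)w^2 + 25/21

L_1(w) = (w + 5)(w - 5) / [(7)·(-3)]
       = (w^2 - 25) / (-21)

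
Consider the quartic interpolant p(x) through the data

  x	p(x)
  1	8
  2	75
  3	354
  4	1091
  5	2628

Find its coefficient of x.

L_0(x) = (x - 2)(x - 3)(x - 4)(x - 5) / [24] = (1/24)x^4 - (7/12)x^3 + (71/24)x^2 - (77/12)x + 5
L_1(x) = (x - 1)(x - 3)(x - 4)(x - 5) / [-6] = -(1/6)x^4 + (13/6)x^3 - (59/6)x^2 + (107/6)x - 10
L_2(x) = (x - 1)(x - 2)(x - 4)(x - 5) / [4] = (1/4)x^4 - 3x^3 + (49/4)x^2 - (39/2)x + 10
L_3(x) = (x - 1)(x - 2)(x - 3)(x - 5) / [-6] = -(1/6)x^4 + (11/6)x^3 - (41/6)x^2 + (61/6)x - 5
L_4(x) = (x - 1)(x - 2)(x - 3)(x - 4) / [24] = (1/24)x^4 - (5/12)x^3 + (35/24)x^2 - (25/12)x + 1
p(x) = 8·L_0 + 75·L_1 + 354·L_2 + 1091·L_3 + 2628·L_4
Only the coefficient of x is needed; take it from each L_i and combine:
8·(-77/12) + 75·(107/6) + 354·(-39/2) + 1091·(61/6) + 2628·(-25/12) = 0

0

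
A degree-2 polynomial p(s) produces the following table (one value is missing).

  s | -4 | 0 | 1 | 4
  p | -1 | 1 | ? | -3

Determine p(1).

9/16

The 3 known values determine p uniquely (degree ≤ 2).
Evaluate each Lagrange basis at s = 1:
L_0(1) = (1)·(-3)/[(-4)·(-8)] = -3/32
L_1(1) = (5)·(-3)/[(4)·(-4)] = 15/16
L_2(1) = (5)·(1)/[(8)·(4)] = 5/32
Sum: (-1)·(-3/32) + 1·(15/16) + (-3)·(5/32) = 9/16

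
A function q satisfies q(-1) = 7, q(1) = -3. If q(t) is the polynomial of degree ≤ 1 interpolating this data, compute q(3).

-13

Evaluate each Lagrange basis at t = 3:
L_0(3) = (2)/[(-2)] = -1
L_1(3) = (4)/[(2)] = 2
Sum: 7·(-1) + (-3)·(2) = -13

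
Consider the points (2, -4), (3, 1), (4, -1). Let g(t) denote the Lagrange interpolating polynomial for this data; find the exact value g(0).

-35

Evaluate each Lagrange basis at t = 0:
L_0(0) = (-3)·(-4)/[(-1)·(-2)] = 6
L_1(0) = (-2)·(-4)/[(1)·(-1)] = -8
L_2(0) = (-2)·(-3)/[(2)·(1)] = 3
Sum: (-4)·(6) + 1·(-8) + (-1)·(3) = -35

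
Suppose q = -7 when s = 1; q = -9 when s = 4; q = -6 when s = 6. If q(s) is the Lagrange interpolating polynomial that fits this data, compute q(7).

Evaluate each Lagrange basis at s = 7:
L_0(7) = (3)·(1)/[(-3)·(-5)] = 1/5
L_1(7) = (6)·(1)/[(3)·(-2)] = -1
L_2(7) = (6)·(3)/[(5)·(2)] = 9/5
Sum: (-7)·(1/5) + (-9)·(-1) + (-6)·(9/5) = -16/5

-16/5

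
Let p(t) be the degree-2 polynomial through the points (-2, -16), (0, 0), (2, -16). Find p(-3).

-36

Evaluate each Lagrange basis at t = -3:
L_0(-3) = (-3)·(-5)/[(-2)·(-4)] = 15/8
L_1(-3) = (-1)·(-5)/[(2)·(-2)] = -5/4
L_2(-3) = (-1)·(-3)/[(4)·(2)] = 3/8
Sum: (-16)·(15/8) + 0 + (-16)·(3/8) = -36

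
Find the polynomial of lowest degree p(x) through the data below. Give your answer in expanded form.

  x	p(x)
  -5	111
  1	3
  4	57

p(x) = 4x^2 - 2x + 1

Newton's divided differences:
p[-5,1] = (3 - 111) / (1 - (-5)) = -18
p[1,4] = (57 - 3) / (4 - 1) = 18
p[-5,1,4] = (18 - (-18)) / (4 - (-5)) = 4
p(x) = 111 + (-18)·(x + 5) + 4·(x + 5)(x - 1)
Expanding: p(x) = 4x^2 - 2x + 1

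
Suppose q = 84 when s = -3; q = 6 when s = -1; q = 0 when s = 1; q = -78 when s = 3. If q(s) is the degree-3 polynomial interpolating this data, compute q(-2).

27

L_0(-2) = (-1)·(-3)·(-5)/[(-2)·(-4)·(-6)] = 5/16
L_1(-2) = (1)·(-3)·(-5)/[(2)·(-2)·(-4)] = 15/16
L_2(-2) = (1)·(-1)·(-5)/[(4)·(2)·(-2)] = -5/16
L_3(-2) = (1)·(-1)·(-3)/[(6)·(4)·(2)] = 1/16
Sum: 84·(5/16) + 6·(15/16) + 0 + (-78)·(1/16) = 27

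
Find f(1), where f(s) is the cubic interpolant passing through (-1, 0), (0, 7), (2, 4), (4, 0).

29/4

L_0(1) = (1)·(-1)·(-3)/[(-1)·(-3)·(-5)] = -1/5
L_1(1) = (2)·(-1)·(-3)/[(1)·(-2)·(-4)] = 3/4
L_2(1) = (2)·(1)·(-3)/[(3)·(2)·(-2)] = 1/2
L_3(1) = (2)·(1)·(-1)/[(5)·(4)·(2)] = -1/20
Sum: 0 + 7·(3/4) + 4·(1/2) + 0 = 29/4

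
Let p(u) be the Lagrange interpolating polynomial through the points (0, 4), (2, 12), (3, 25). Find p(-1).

Evaluate each Lagrange basis at u = -1:
L_0(-1) = (-3)·(-4)/[(-2)·(-3)] = 2
L_1(-1) = (-1)·(-4)/[(2)·(-1)] = -2
L_2(-1) = (-1)·(-3)/[(3)·(1)] = 1
Sum: 4·(2) + 12·(-2) + 25·(1) = 9

9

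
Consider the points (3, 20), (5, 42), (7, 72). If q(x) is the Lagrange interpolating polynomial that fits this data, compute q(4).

30

Evaluate each Lagrange basis at x = 4:
L_0(4) = (-1)·(-3)/[(-2)·(-4)] = 3/8
L_1(4) = (1)·(-3)/[(2)·(-2)] = 3/4
L_2(4) = (1)·(-1)/[(4)·(2)] = -1/8
Sum: 20·(3/8) + 42·(3/4) + 72·(-1/8) = 30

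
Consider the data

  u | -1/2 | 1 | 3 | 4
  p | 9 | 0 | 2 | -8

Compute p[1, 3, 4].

p[1,3] = (2 - 0) / (3 - 1) = 1
p[3,4] = (-8 - 2) / (4 - 3) = -10
p[1,3,4] = (-10 - 1) / (4 - 1) = -11/3

-11/3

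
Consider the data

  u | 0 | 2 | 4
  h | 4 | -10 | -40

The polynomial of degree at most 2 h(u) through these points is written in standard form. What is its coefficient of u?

-3

Build the Lagrange basis polynomials:
L_0(u) = (u - 2)(u - 4) / [8] = (1/8)u^2 - (3/4)u + 1
L_1(u) = u(u - 4) / [-4] = -(1/4)u^2 + u
L_2(u) = u(u - 2) / [8] = (1/8)u^2 - (1/4)u
h(u) = 4·L_0 + (-10)·L_1 + (-40)·L_2
Only the coefficient of u is needed; take it from each L_i and combine:
4·(-3/4) + (-10)·(1) + (-40)·(-1/4) = -3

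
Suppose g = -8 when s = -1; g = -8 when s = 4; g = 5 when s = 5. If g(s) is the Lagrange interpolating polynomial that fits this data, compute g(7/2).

-103/8

Evaluate each Lagrange basis at s = 7/2:
L_0(7/2) = (-1/2)·(-3/2)/[(-5)·(-6)] = 1/40
L_1(7/2) = (9/2)·(-3/2)/[(5)·(-1)] = 27/20
L_2(7/2) = (9/2)·(-1/2)/[(6)·(1)] = -3/8
Sum: (-8)·(1/40) + (-8)·(27/20) + 5·(-3/8) = -103/8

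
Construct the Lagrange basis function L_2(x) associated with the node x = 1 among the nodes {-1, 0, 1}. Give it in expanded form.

L_2(x) = (1/2)x^2 + (1/2)x

L_2(x) = (x + 1)x / [(2)·(1)]
       = (x^2 + x) / (2)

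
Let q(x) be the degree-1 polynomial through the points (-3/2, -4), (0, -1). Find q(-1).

-3

L_0(-1) = (-1)/[(-3/2)] = 2/3
L_1(-1) = (1/2)/[(3/2)] = 1/3
Sum: (-4)·(2/3) + (-1)·(1/3) = -3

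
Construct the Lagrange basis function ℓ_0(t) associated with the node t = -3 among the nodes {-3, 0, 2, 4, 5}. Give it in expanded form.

ℓ_0(t) = t(t - 2)(t - 4)(t - 5) / [(-3)·(-5)·(-7)·(-8)]
       = (t^4 - 11t^3 + 38t^2 - 40t) / (840)

ℓ_0(t) = (1/840)t^4 - (11/840)t^3 + (19/420)t^2 - (1/21)t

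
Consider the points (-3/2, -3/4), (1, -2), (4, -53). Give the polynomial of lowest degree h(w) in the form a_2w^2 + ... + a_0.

Build the Lagrange basis polynomials:
L_0(w) = (w - 1)(w - 4) / [55/4] = (4/55)w^2 - (4/11)w + 16/55
L_1(w) = (w + 3/2)(w - 4) / [-15/2] = -(2/15)w^2 + (1/3)w + 4/5
L_2(w) = (w + 3/2)(w - 1) / [33/2] = (2/33)w^2 + (1/33)w - 1/11
h(w) = (-3/4)·L_0 + (-2)·L_1 + (-53)·L_2
  (-3/4)·L_0(w) = -(3/55)w^2 + (3/11)w - 12/55
  (-2)·L_1(w) = (4/15)w^2 - (2/3)w - 8/5
  (-53)·L_2(w) = -(106/33)w^2 - (53/33)w + 53/11
Adding term by term: -3w^2 - 2w + 3

h(w) = -3w^2 - 2w + 3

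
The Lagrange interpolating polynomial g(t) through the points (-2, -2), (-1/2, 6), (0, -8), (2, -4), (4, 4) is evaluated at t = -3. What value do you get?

Evaluate each Lagrange basis at t = -3:
L_0(-3) = (-5/2)·(-3)·(-5)·(-7)/[(-3/2)·(-2)·(-4)·(-6)] = 175/48
L_1(-3) = (-1)·(-3)·(-5)·(-7)/[(3/2)·(-1/2)·(-5/2)·(-9/2)] = -112/9
L_2(-3) = (-1)·(-5/2)·(-5)·(-7)/[(2)·(1/2)·(-2)·(-4)] = 175/16
L_3(-3) = (-1)·(-5/2)·(-3)·(-7)/[(4)·(5/2)·(2)·(-2)] = -21/16
L_4(-3) = (-1)·(-5/2)·(-3)·(-5)/[(6)·(9/2)·(4)·(2)] = 25/144
Sum: (-2)·(175/48) + 6·(-112/9) + (-8)·(175/16) + (-4)·(-21/16) + 4·(25/144) = -11773/72

-11773/72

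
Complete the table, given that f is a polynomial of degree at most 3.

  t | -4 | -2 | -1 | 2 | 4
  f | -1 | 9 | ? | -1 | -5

35/4

The 4 known values determine f uniquely (degree ≤ 3).
Evaluate each Lagrange basis at t = -1:
L_0(-1) = (1)·(-3)·(-5)/[(-2)·(-6)·(-8)] = -5/32
L_1(-1) = (3)·(-3)·(-5)/[(2)·(-4)·(-6)] = 15/16
L_2(-1) = (3)·(1)·(-5)/[(6)·(4)·(-2)] = 5/16
L_3(-1) = (3)·(1)·(-3)/[(8)·(6)·(2)] = -3/32
Sum: (-1)·(-5/32) + 9·(15/16) + (-1)·(5/16) + (-5)·(-3/32) = 35/4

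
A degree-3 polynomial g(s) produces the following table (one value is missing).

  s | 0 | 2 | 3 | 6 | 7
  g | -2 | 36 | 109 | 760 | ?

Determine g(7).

1181

The 4 known values determine g uniquely (degree ≤ 3).
L_0(7) = (5)·(4)·(1)/[(-2)·(-3)·(-6)] = -5/9
L_1(7) = (7)·(4)·(1)/[(2)·(-1)·(-4)] = 7/2
L_2(7) = (7)·(5)·(1)/[(3)·(1)·(-3)] = -35/9
L_3(7) = (7)·(5)·(4)/[(6)·(4)·(3)] = 35/18
Sum: (-2)·(-5/9) + 36·(7/2) + 109·(-35/9) + 760·(35/18) = 1181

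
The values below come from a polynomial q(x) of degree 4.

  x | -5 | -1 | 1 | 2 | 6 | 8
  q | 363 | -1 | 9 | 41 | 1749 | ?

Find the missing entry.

The 5 known values determine q uniquely (degree ≤ 4).
L_0(8) = (9)·(7)·(6)·(2)/[(-4)·(-6)·(-7)·(-11)] = 9/22
L_1(8) = (13)·(7)·(6)·(2)/[(4)·(-2)·(-3)·(-7)] = -13/2
L_2(8) = (13)·(9)·(6)·(2)/[(6)·(2)·(-1)·(-5)] = 117/5
L_3(8) = (13)·(9)·(7)·(2)/[(7)·(3)·(1)·(-4)] = -39/2
L_4(8) = (13)·(9)·(7)·(6)/[(11)·(7)·(5)·(4)] = 351/110
Sum: 363·(9/22) + (-1)·(-13/2) + 9·(117/5) + 41·(-39/2) + 1749·(351/110) = 5147

5147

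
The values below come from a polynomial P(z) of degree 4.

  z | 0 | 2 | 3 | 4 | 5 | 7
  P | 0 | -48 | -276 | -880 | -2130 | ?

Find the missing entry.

-8008

The 5 known values determine P uniquely (degree ≤ 4).
L_0(7) = (5)·(4)·(3)·(2)/[(-2)·(-3)·(-4)·(-5)] = 1
L_1(7) = (7)·(4)·(3)·(2)/[(2)·(-1)·(-2)·(-3)] = -14
L_2(7) = (7)·(5)·(3)·(2)/[(3)·(1)·(-1)·(-2)] = 35
L_3(7) = (7)·(5)·(4)·(2)/[(4)·(2)·(1)·(-1)] = -35
L_4(7) = (7)·(5)·(4)·(3)/[(5)·(3)·(2)·(1)] = 14
Sum: 0 + (-48)·(-14) + (-276)·(35) + (-880)·(-35) + (-2130)·(14) = -8008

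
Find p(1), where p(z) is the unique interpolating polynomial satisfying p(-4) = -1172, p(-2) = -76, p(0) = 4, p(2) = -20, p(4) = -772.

Evaluate each Lagrange basis at z = 1:
L_0(1) = (3)·(1)·(-1)·(-3)/[(-2)·(-4)·(-6)·(-8)] = 3/128
L_1(1) = (5)·(1)·(-1)·(-3)/[(2)·(-2)·(-4)·(-6)] = -5/32
L_2(1) = (5)·(3)·(-1)·(-3)/[(4)·(2)·(-2)·(-4)] = 45/64
L_3(1) = (5)·(3)·(1)·(-3)/[(6)·(4)·(2)·(-2)] = 15/32
L_4(1) = (5)·(3)·(1)·(-1)/[(8)·(6)·(4)·(2)] = -5/128
Sum: (-1172)·(3/128) + (-76)·(-5/32) + 4·(45/64) + (-20)·(15/32) + (-772)·(-5/128) = 8

8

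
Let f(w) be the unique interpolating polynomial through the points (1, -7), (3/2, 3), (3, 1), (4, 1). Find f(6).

Evaluate each Lagrange basis at w = 6:
L_0(6) = (9/2)·(3)·(2)/[(-1/2)·(-2)·(-3)] = -9
L_1(6) = (5)·(3)·(2)/[(1/2)·(-3/2)·(-5/2)] = 16
L_2(6) = (5)·(9/2)·(2)/[(2)·(3/2)·(-1)] = -15
L_3(6) = (5)·(9/2)·(3)/[(3)·(5/2)·(1)] = 9
Sum: (-7)·(-9) + 3·(16) + 1·(-15) + 1·(9) = 105

105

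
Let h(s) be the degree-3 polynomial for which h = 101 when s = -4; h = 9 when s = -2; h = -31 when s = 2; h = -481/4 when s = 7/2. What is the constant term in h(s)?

-3

Build the Lagrange basis polynomials:
L_0(s) = (s + 2)(s - 2)(s - 7/2) / [-90] = -(1/90)s^3 + (7/180)s^2 + (2/45)s - 7/45
L_1(s) = (s + 4)(s - 2)(s - 7/2) / [44] = (1/44)s^3 - (3/88)s^2 - (15/44)s + 7/11
L_2(s) = (s + 4)(s + 2)(s - 7/2) / [-36] = -(1/36)s^3 - (5/72)s^2 + (13/36)s + 7/9
L_3(s) = (s + 4)(s + 2)(s - 2) / [495/8] = (8/495)s^3 + (32/495)s^2 - (32/495)s - 128/495
h(s) = 101·L_0 + 9·L_1 + (-31)·L_2 + (-481/4)·L_3
Only the constant term is needed; take it from each L_i and combine:
101·(-7/45) + 9·(7/11) + (-31)·(7/9) + (-481/4)·(-128/495) = -3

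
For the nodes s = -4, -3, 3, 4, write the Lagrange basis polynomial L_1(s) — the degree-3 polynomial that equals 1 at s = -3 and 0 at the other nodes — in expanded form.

L_1(s) = (s + 4)(s - 3)(s - 4) / [(1)·(-6)·(-7)]
       = (s^3 - 3s^2 - 16s + 48) / (42)

L_1(s) = (1/42)s^3 - (1/14)s^2 - (8/21)s + 8/7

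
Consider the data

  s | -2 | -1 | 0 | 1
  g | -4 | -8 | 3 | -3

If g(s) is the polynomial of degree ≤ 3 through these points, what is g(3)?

-194

Evaluate each Lagrange basis at s = 3:
L_0(3) = (4)·(3)·(2)/[(-1)·(-2)·(-3)] = -4
L_1(3) = (5)·(3)·(2)/[(1)·(-1)·(-2)] = 15
L_2(3) = (5)·(4)·(2)/[(2)·(1)·(-1)] = -20
L_3(3) = (5)·(4)·(3)/[(3)·(2)·(1)] = 10
Sum: (-4)·(-4) + (-8)·(15) + 3·(-20) + (-3)·(10) = -194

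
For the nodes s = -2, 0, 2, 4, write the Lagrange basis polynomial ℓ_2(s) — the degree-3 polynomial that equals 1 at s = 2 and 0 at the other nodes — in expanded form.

ℓ_2(s) = (s + 2)s(s - 4) / [(4)·(2)·(-2)]
       = (s^3 - 2s^2 - 8s) / (-16)

ℓ_2(s) = -(1/16)s^3 + (1/8)s^2 + (1/2)s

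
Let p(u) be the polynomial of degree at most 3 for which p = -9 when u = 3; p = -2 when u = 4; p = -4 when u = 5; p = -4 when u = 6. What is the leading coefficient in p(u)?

The leading coefficient equals the top divided difference p[3,4,5,6].
p[3,4] = (-2 - (-9)) / (4 - 3) = 7
p[4,5] = (-4 - (-2)) / (5 - 4) = -2
p[5,6] = (-4 - (-4)) / (6 - 5) = 0
p[3,4,5] = (-2 - 7) / (5 - 3) = -9/2
p[4,5,6] = (0 - (-2)) / (6 - 4) = 1
p[3,4,5,6] = (1 - (-9/2)) / (6 - 3) = 11/6

11/6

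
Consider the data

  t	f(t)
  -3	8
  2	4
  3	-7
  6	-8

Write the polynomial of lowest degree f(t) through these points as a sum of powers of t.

f(t) = (131/270)t^3 - (721/270)t^2 - (103/15)t + 368/15

Build the Lagrange basis polynomials:
L_0(t) = (t - 2)(t - 3)(t - 6) / [-270] = -(1/270)t^3 + (11/270)t^2 - (2/15)t + 2/15
L_1(t) = (t + 3)(t - 3)(t - 6) / [20] = (1/20)t^3 - (3/10)t^2 - (9/20)t + 27/10
L_2(t) = (t + 3)(t - 2)(t - 6) / [-18] = -(1/18)t^3 + (5/18)t^2 + (2/3)t - 2
L_3(t) = (t + 3)(t - 2)(t - 3) / [108] = (1/108)t^3 - (1/54)t^2 - (1/12)t + 1/6
f(t) = 8·L_0 + 4·L_1 + (-7)·L_2 + (-8)·L_3
  8·L_0(t) = -(4/135)t^3 + (44/135)t^2 - (16/15)t + 16/15
  4·L_1(t) = (1/5)t^3 - (6/5)t^2 - (9/5)t + 54/5
  (-7)·L_2(t) = (7/18)t^3 - (35/18)t^2 - (14/3)t + 14
  (-8)·L_3(t) = -(2/27)t^3 + (4/27)t^2 + (2/3)t - 4/3
Adding term by term: (131/270)t^3 - (721/270)t^2 - (103/15)t + 368/15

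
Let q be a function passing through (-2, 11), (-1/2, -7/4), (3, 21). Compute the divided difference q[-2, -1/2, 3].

q[-2,-1/2] = (-7/4 - 11) / (-1/2 - (-2)) = -17/2
q[-1/2,3] = (21 - (-7/4)) / (3 - (-1/2)) = 13/2
q[-2,-1/2,3] = (13/2 - (-17/2)) / (3 - (-2)) = 3

3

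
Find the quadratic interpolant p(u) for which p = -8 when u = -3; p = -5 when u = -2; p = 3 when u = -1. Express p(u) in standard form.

Build the Lagrange basis polynomials:
L_0(u) = (u + 2)(u + 1) / [2] = (1/2)u^2 + (3/2)u + 1
L_1(u) = (u + 3)(u + 1) / [-1] = -u^2 - 4u - 3
L_2(u) = (u + 3)(u + 2) / [2] = (1/2)u^2 + (5/2)u + 3
p(u) = (-8)·L_0 + (-5)·L_1 + 3·L_2
  (-8)·L_0(u) = -4u^2 - 12u - 8
  (-5)·L_1(u) = 5u^2 + 20u + 15
  3·L_2(u) = (3/2)u^2 + (15/2)u + 9
Adding term by term: (5/2)u^2 + (31/2)u + 16

p(u) = (5/2)u^2 + (31/2)u + 16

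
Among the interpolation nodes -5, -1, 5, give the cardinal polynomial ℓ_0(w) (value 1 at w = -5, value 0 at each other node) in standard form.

ℓ_0(w) = (1/40)w^2 - (1/10)w - 1/8

ℓ_0(w) = (w + 1)(w - 5) / [(-4)·(-10)]
       = (w^2 - 4w - 5) / (40)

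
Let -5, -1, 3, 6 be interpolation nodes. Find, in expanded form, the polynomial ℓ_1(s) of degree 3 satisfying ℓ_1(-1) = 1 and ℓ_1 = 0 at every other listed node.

ℓ_1(s) = (s + 5)(s - 3)(s - 6) / [(4)·(-4)·(-7)]
       = (s^3 - 4s^2 - 27s + 90) / (112)

ℓ_1(s) = (1/112)s^3 - (1/28)s^2 - (27/112)s + 45/56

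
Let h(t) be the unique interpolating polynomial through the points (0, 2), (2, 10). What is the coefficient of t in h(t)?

Build the Lagrange basis polynomials:
L_0(t) = (t - 2) / [-2] = -(1/2)t + 1
L_1(t) = t / [2] = (1/2)t
h(t) = 2·L_0 + 10·L_1
Only the coefficient of t is needed; take it from each L_i and combine:
2·(-1/2) + 10·(1/2) = 4

4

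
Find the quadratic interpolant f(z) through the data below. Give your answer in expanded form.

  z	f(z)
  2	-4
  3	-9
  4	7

Newton's divided differences:
f[2,3] = (-9 - (-4)) / (3 - 2) = -5
f[3,4] = (7 - (-9)) / (4 - 3) = 16
f[2,3,4] = (16 - (-5)) / (4 - 2) = 21/2
f(z) = -4 + (-5)·(z - 2) + (21/2)·(z - 2)(z - 3)
Expanding: f(z) = (21/2)z^2 - (115/2)z + 69

f(z) = (21/2)z^2 - (115/2)z + 69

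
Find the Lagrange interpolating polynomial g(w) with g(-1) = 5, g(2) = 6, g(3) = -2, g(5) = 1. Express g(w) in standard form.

g(w) = (7/8)w^3 - (67/12)w^2 + (79/24)w + 59/4

Build the Lagrange basis polynomials:
L_0(w) = (w - 2)(w - 3)(w - 5) / [-72] = -(1/72)w^3 + (5/36)w^2 - (31/72)w + 5/12
L_1(w) = (w + 1)(w - 3)(w - 5) / [9] = (1/9)w^3 - (7/9)w^2 + (7/9)w + 5/3
L_2(w) = (w + 1)(w - 2)(w - 5) / [-8] = -(1/8)w^3 + (3/4)w^2 - (3/8)w - 5/4
L_3(w) = (w + 1)(w - 2)(w - 3) / [36] = (1/36)w^3 - (1/9)w^2 + (1/36)w + 1/6
g(w) = 5·L_0 + 6·L_1 + (-2)·L_2 + 1·L_3
  5·L_0(w) = -(5/72)w^3 + (25/36)w^2 - (155/72)w + 25/12
  6·L_1(w) = (2/3)w^3 - (14/3)w^2 + (14/3)w + 10
  (-2)·L_2(w) = (1/4)w^3 - (3/2)w^2 + (3/4)w + 5/2
  1·L_3(w) = (1/36)w^3 - (1/9)w^2 + (1/36)w + 1/6
Adding term by term: (7/8)w^3 - (67/12)w^2 + (79/24)w + 59/4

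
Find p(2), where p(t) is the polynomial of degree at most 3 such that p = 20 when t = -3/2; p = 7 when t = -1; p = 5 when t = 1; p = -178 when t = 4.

Evaluate each Lagrange basis at t = 2:
L_0(2) = (3)·(1)·(-2)/[(-1/2)·(-5/2)·(-11/2)] = 48/55
L_1(2) = (7/2)·(1)·(-2)/[(1/2)·(-2)·(-5)] = -7/5
L_2(2) = (7/2)·(3)·(-2)/[(5/2)·(2)·(-3)] = 7/5
L_3(2) = (7/2)·(3)·(1)/[(11/2)·(5)·(3)] = 7/55
Sum: 20·(48/55) + 7·(-7/5) + 5·(7/5) + (-178)·(7/55) = -8

-8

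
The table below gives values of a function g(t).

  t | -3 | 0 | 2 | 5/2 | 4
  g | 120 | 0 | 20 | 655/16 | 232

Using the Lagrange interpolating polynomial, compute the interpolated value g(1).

4

L_0(1) = (1)·(-1)·(-3/2)·(-3)/[(-3)·(-5)·(-11/2)·(-7)] = -3/385
L_1(1) = (4)·(-1)·(-3/2)·(-3)/[(3)·(-2)·(-5/2)·(-4)] = 3/10
L_2(1) = (4)·(1)·(-3/2)·(-3)/[(5)·(2)·(-1/2)·(-2)] = 9/5
L_3(1) = (4)·(1)·(-1)·(-3)/[(11/2)·(5/2)·(1/2)·(-3/2)] = -64/55
L_4(1) = (4)·(1)·(-1)·(-3/2)/[(7)·(4)·(2)·(3/2)] = 1/14
Sum: 120·(-3/385) + 0 + 20·(9/5) + 655/16·(-64/55) + 232·(1/14) = 4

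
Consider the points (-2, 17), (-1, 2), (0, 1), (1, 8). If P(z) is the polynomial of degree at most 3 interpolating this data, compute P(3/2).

Using Newton's divided-difference form:
P[-2,-1] = (2 - 17) / (-1 - (-2)) = -15
P[-1,0] = (1 - 2) / (0 - (-1)) = -1
P[0,1] = (8 - 1) / (1 - 0) = 7
P[-2,-1,0] = (-1 - (-15)) / (0 - (-2)) = 7
P[-1,0,1] = (7 - (-1)) / (1 - (-1)) = 4
P[-2,-1,0,1] = (4 - 7) / (1 - (-2)) = -1
P(3/2) = 17 + (-15)·(7/2) + 7·(7/2)·(5/2) + (-1)·(7/2)·(5/2)·(3/2) = 101/8

101/8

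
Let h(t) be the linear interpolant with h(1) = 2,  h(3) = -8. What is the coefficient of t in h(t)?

Build the Lagrange basis polynomials:
L_0(t) = (t - 3) / [-2] = -(1/2)t + 3/2
L_1(t) = (t - 1) / [2] = (1/2)t - 1/2
h(t) = 2·L_0 + (-8)·L_1
Only the coefficient of t is needed; take it from each L_i and combine:
2·(-1/2) + (-8)·(1/2) = -5

-5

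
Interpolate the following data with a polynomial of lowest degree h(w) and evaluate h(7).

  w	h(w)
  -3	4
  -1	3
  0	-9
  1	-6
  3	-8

-4633/3

L_0(7) = (8)·(7)·(6)·(4)/[(-2)·(-3)·(-4)·(-6)] = 28/3
L_1(7) = (10)·(7)·(6)·(4)/[(2)·(-1)·(-2)·(-4)] = -105
L_2(7) = (10)·(8)·(6)·(4)/[(3)·(1)·(-1)·(-3)] = 640/3
L_3(7) = (10)·(8)·(7)·(4)/[(4)·(2)·(1)·(-2)] = -140
L_4(7) = (10)·(8)·(7)·(6)/[(6)·(4)·(3)·(2)] = 70/3
Sum: 4·(28/3) + 3·(-105) + (-9)·(640/3) + (-6)·(-140) + (-8)·(70/3) = -4633/3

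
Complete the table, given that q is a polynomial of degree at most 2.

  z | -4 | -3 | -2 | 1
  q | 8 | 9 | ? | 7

47/5

The 3 known values determine q uniquely (degree ≤ 2).
L_0(-2) = (1)·(-3)/[(-1)·(-5)] = -3/5
L_1(-2) = (2)·(-3)/[(1)·(-4)] = 3/2
L_2(-2) = (2)·(1)/[(5)·(4)] = 1/10
Sum: 8·(-3/5) + 9·(3/2) + 7·(1/10) = 47/5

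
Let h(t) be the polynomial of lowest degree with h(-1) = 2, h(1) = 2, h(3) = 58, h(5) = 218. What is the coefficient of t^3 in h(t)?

1

Build the Lagrange basis polynomials:
L_0(t) = (t - 1)(t - 3)(t - 5) / [-48] = -(1/48)t^3 + (3/16)t^2 - (23/48)t + 5/16
L_1(t) = (t + 1)(t - 3)(t - 5) / [16] = (1/16)t^3 - (7/16)t^2 + (7/16)t + 15/16
L_2(t) = (t + 1)(t - 1)(t - 5) / [-16] = -(1/16)t^3 + (5/16)t^2 + (1/16)t - 5/16
L_3(t) = (t + 1)(t - 1)(t - 3) / [48] = (1/48)t^3 - (1/16)t^2 - (1/48)t + 1/16
h(t) = 2·L_0 + 2·L_1 + 58·L_2 + 218·L_3
Only the coefficient of t^3 is needed; take it from each L_i and combine:
2·(-1/48) + 2·(1/16) + 58·(-1/16) + 218·(1/48) = 1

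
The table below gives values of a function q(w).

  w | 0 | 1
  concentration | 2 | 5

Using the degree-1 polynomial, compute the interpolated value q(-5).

-13

Evaluate each Lagrange basis at w = -5:
L_0(-5) = (-6)/[(-1)] = 6
L_1(-5) = (-5)/[(1)] = -5
Sum: 2·(6) + 5·(-5) = -13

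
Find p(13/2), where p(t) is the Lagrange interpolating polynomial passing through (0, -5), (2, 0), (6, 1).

L_0(13/2) = (9/2)·(1/2)/[(-2)·(-6)] = 3/16
L_1(13/2) = (13/2)·(1/2)/[(2)·(-4)] = -13/32
L_2(13/2) = (13/2)·(9/2)/[(6)·(4)] = 39/32
Sum: (-5)·(3/16) + 0 + 1·(39/32) = 9/32

9/32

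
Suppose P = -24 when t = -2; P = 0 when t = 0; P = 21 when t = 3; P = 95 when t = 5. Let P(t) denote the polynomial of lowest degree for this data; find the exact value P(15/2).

2715/8

Using Newton's divided-difference form:
P[-2,0] = (0 - (-24)) / (0 - (-2)) = 12
P[0,3] = (21 - 0) / (3 - 0) = 7
P[3,5] = (95 - 21) / (5 - 3) = 37
P[-2,0,3] = (7 - 12) / (3 - (-2)) = -1
P[0,3,5] = (37 - 7) / (5 - 0) = 6
P[-2,0,3,5] = (6 - (-1)) / (5 - (-2)) = 1
P(15/2) = -24 + 12·(19/2) + (-1)·(19/2)·(15/2) + 1·(19/2)·(15/2)·(9/2) = 2715/8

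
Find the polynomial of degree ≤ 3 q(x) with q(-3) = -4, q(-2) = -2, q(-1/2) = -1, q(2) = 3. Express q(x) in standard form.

Build the Lagrange basis polynomials:
L_0(x) = (x + 2)(x + 1/2)(x - 2) / [-25/2] = -(2/25)x^3 - (1/25)x^2 + (8/25)x + 4/25
L_1(x) = (x + 3)(x + 1/2)(x - 2) / [6] = (1/6)x^3 + (1/4)x^2 - (11/12)x - 1/2
L_2(x) = (x + 3)(x + 2)(x - 2) / [-75/8] = -(8/75)x^3 - (8/25)x^2 + (32/75)x + 32/25
L_3(x) = (x + 3)(x + 2)(x + 1/2) / [50] = (1/50)x^3 + (11/100)x^2 + (17/100)x + 3/50
q(x) = (-4)·L_0 + (-2)·L_1 + (-1)·L_2 + 3·L_3
  (-4)·L_0(x) = (8/25)x^3 + (4/25)x^2 - (32/25)x - 16/25
  (-2)·L_1(x) = -(1/3)x^3 - (1/2)x^2 + (11/6)x + 1
  (-1)·L_2(x) = (8/75)x^3 + (8/25)x^2 - (32/75)x - 32/25
  3·L_3(x) = (3/50)x^3 + (33/100)x^2 + (51/100)x + 9/50
Adding term by term: (23/150)x^3 + (31/100)x^2 + (191/300)x - 37/50

q(x) = (23/150)x^3 + (31/100)x^2 + (191/300)x - 37/50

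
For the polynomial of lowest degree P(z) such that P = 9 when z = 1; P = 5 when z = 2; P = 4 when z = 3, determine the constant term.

L_0(z) = (z - 2)(z - 3) / [2] = (1/2)z^2 - (5/2)z + 3
L_1(z) = (z - 1)(z - 3) / [-1] = -z^2 + 4z - 3
L_2(z) = (z - 1)(z - 2) / [2] = (1/2)z^2 - (3/2)z + 1
P(z) = 9·L_0 + 5·L_1 + 4·L_2
Only the constant term is needed; take it from each L_i and combine:
9·(3) + 5·(-3) + 4·(1) = 16

16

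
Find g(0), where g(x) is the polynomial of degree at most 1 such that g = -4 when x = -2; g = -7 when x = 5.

L_0(0) = (-5)/[(-7)] = 5/7
L_1(0) = (2)/[(7)] = 2/7
Sum: (-4)·(5/7) + (-7)·(2/7) = -34/7

-34/7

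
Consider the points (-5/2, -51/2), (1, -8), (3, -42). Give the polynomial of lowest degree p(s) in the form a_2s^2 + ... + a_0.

p(s) = -4s^2 - s - 3

Build the Lagrange basis polynomials:
L_0(s) = (s - 1)(s - 3) / [77/4] = (4/77)s^2 - (16/77)s + 12/77
L_1(s) = (s + 5/2)(s - 3) / [-7] = -(1/7)s^2 + (1/14)s + 15/14
L_2(s) = (s + 5/2)(s - 1) / [11] = (1/11)s^2 + (3/22)s - 5/22
p(s) = (-51/2)·L_0 + (-8)·L_1 + (-42)·L_2
  (-51/2)·L_0(s) = -(102/77)s^2 + (408/77)s - 306/77
  (-8)·L_1(s) = (8/7)s^2 - (4/7)s - 60/7
  (-42)·L_2(s) = -(42/11)s^2 - (63/11)s + 105/11
Adding term by term: -4s^2 - s - 3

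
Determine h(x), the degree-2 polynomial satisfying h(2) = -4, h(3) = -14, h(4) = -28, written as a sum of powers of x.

Build the Lagrange basis polynomials:
L_0(x) = (x - 3)(x - 4) / [2] = (1/2)x^2 - (7/2)x + 6
L_1(x) = (x - 2)(x - 4) / [-1] = -x^2 + 6x - 8
L_2(x) = (x - 2)(x - 3) / [2] = (1/2)x^2 - (5/2)x + 3
h(x) = (-4)·L_0 + (-14)·L_1 + (-28)·L_2
  (-4)·L_0(x) = -2x^2 + 14x - 24
  (-14)·L_1(x) = 14x^2 - 84x + 112
  (-28)·L_2(x) = -14x^2 + 70x - 84
Adding term by term: -2x^2 + 4

h(x) = -2x^2 + 4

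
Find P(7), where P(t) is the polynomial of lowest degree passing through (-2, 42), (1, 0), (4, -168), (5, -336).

-948

Evaluate each Lagrange basis at t = 7:
L_0(7) = (6)·(3)·(2)/[(-3)·(-6)·(-7)] = -2/7
L_1(7) = (9)·(3)·(2)/[(3)·(-3)·(-4)] = 3/2
L_2(7) = (9)·(6)·(2)/[(6)·(3)·(-1)] = -6
L_3(7) = (9)·(6)·(3)/[(7)·(4)·(1)] = 81/14
Sum: 42·(-2/7) + 0 + (-168)·(-6) + (-336)·(81/14) = -948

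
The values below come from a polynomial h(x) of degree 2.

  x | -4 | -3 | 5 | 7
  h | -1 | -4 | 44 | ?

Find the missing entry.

The 3 known values determine h uniquely (degree ≤ 2).
L_0(7) = (10)·(2)/[(-1)·(-9)] = 20/9
L_1(7) = (11)·(2)/[(1)·(-8)] = -11/4
L_2(7) = (11)·(10)/[(9)·(8)] = 55/36
Sum: (-1)·(20/9) + (-4)·(-11/4) + 44·(55/36) = 76

76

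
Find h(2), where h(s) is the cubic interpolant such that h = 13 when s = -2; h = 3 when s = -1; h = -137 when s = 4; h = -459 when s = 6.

Using Newton's divided-difference form:
h[-2,-1] = (3 - 13) / (-1 - (-2)) = -10
h[-1,4] = (-137 - 3) / (4 - (-1)) = -28
h[4,6] = (-459 - (-137)) / (6 - 4) = -161
h[-2,-1,4] = (-28 - (-10)) / (4 - (-2)) = -3
h[-1,4,6] = (-161 - (-28)) / (6 - (-1)) = -19
h[-2,-1,4,6] = (-19 - (-3)) / (6 - (-2)) = -2
h(2) = 13 + (-10)·(4) + (-3)·(4)·(3) + (-2)·(4)·(3)·(-2) = -15

-15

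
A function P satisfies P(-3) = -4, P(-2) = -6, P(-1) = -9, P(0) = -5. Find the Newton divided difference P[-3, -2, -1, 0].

P[-3,-2] = (-6 - (-4)) / (-2 - (-3)) = -2
P[-2,-1] = (-9 - (-6)) / (-1 - (-2)) = -3
P[-1,0] = (-5 - (-9)) / (0 - (-1)) = 4
P[-3,-2,-1] = (-3 - (-2)) / (-1 - (-3)) = -1/2
P[-2,-1,0] = (4 - (-3)) / (0 - (-2)) = 7/2
P[-3,-2,-1,0] = (7/2 - (-1/2)) / (0 - (-3)) = 4/3

4/3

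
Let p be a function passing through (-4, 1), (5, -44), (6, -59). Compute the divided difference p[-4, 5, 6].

-1

p[-4,5] = (-44 - 1) / (5 - (-4)) = -5
p[5,6] = (-59 - (-44)) / (6 - 5) = -15
p[-4,5,6] = (-15 - (-5)) / (6 - (-4)) = -1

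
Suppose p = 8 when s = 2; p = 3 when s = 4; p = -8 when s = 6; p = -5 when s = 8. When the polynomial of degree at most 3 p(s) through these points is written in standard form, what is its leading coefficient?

5/12

The leading coefficient equals the top divided difference p[2,4,6,8].
p[2,4] = (3 - 8) / (4 - 2) = -5/2
p[4,6] = (-8 - 3) / (6 - 4) = -11/2
p[6,8] = (-5 - (-8)) / (8 - 6) = 3/2
p[2,4,6] = (-11/2 - (-5/2)) / (6 - 2) = -3/4
p[4,6,8] = (3/2 - (-11/2)) / (8 - 4) = 7/4
p[2,4,6,8] = (7/4 - (-3/4)) / (8 - 2) = 5/12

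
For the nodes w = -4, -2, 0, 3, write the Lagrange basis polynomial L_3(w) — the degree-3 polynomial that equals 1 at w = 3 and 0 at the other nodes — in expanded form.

L_3(w) = (w + 4)(w + 2)w / [(7)·(5)·(3)]
       = (w^3 + 6w^2 + 8w) / (105)

L_3(w) = (1/105)w^3 + (2/35)w^2 + (8/105)w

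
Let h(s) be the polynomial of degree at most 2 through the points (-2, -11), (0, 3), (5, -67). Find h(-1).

-1

Evaluate each Lagrange basis at s = -1:
L_0(-1) = (-1)·(-6)/[(-2)·(-7)] = 3/7
L_1(-1) = (1)·(-6)/[(2)·(-5)] = 3/5
L_2(-1) = (1)·(-1)/[(7)·(5)] = -1/35
Sum: (-11)·(3/7) + 3·(3/5) + (-67)·(-1/35) = -1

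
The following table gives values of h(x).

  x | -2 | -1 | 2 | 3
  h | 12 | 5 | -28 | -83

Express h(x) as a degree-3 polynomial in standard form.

Newton's divided differences:
h[-2,-1] = (5 - 12) / (-1 - (-2)) = -7
h[-1,2] = (-28 - 5) / (2 - (-1)) = -11
h[2,3] = (-83 - (-28)) / (3 - 2) = -55
h[-2,-1,2] = (-11 - (-7)) / (2 - (-2)) = -1
h[-1,2,3] = (-55 - (-11)) / (3 - (-1)) = -11
h[-2,-1,2,3] = (-11 - (-1)) / (3 - (-2)) = -2
h(x) = 12 + (-7)·(x + 2) + (-1)·(x + 2)(x + 1) + (-2)·(x + 2)(x + 1)(x - 2)
Expanding: h(x) = -2x^3 - 3x^2 - 2x + 4

h(x) = -2x^3 - 3x^2 - 2x + 4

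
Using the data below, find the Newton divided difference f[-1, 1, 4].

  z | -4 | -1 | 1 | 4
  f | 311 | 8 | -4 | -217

f[-1,1] = (-4 - 8) / (1 - (-1)) = -6
f[1,4] = (-217 - (-4)) / (4 - 1) = -71
f[-1,1,4] = (-71 - (-6)) / (4 - (-1)) = -13

-13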